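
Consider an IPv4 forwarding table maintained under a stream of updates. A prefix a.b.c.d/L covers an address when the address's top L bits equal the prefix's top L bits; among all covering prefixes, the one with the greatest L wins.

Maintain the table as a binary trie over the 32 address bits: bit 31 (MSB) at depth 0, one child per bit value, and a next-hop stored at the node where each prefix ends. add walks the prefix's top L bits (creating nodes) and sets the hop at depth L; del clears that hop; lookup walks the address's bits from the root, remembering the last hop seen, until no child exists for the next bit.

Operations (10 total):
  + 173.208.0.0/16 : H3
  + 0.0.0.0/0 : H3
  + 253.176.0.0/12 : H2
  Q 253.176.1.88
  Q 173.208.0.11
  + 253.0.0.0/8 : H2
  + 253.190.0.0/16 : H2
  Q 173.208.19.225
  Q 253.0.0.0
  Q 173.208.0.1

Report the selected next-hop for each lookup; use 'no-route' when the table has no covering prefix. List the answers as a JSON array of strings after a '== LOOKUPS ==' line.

Apply in order:
  + 173.208.0.0/16 (H3) depth=16
  + 0.0.0.0/0 (H3) depth=0
  + 253.176.0.0/12 (H2) depth=12
  lookup 253.176.1.88: bits 111111011011 walk d0:H3→d1:-→d2:-→d3:-→d4:-→d5:-→d6:-→d7:-→d8:-→d9:-→d10:-→d11:-→d12:H2 -> H2
  lookup 173.208.0.11: bits 1010110111010000 walk d0:H3→d1:-→d2:-→d3:-→d4:-→d5:-→d6:-→d7:-→d8:-→d9:-→d10:-→d11:-→d12:-→d13:-→d14:-→d15:-→d16:H3 -> H3
  + 253.0.0.0/8 (H2) depth=8
  + 253.190.0.0/16 (H2) depth=16
  lookup 173.208.19.225: bits 1010110111010000 walk d0:H3→d1:-→d2:-→d3:-→d4:-→d5:-→d6:-→d7:-→d8:-→d9:-→d10:-→d11:-→d12:-→d13:-→d14:-→d15:-→d16:H3 -> H3
  lookup 253.0.0.0: bits 11111101 walk d0:H3→d1:-→d2:-→d3:-→d4:-→d5:-→d6:-→d7:-→d8:H2 -> H2
  lookup 173.208.0.1: bits 1010110111010000 walk d0:H3→d1:-→d2:-→d3:-→d4:-→d5:-→d6:-→d7:-→d8:-→d9:-→d10:-→d11:-→d12:-→d13:-→d14:-→d15:-→d16:H3 -> H3

== LOOKUPS ==
["H2","H3","H3","H2","H3"]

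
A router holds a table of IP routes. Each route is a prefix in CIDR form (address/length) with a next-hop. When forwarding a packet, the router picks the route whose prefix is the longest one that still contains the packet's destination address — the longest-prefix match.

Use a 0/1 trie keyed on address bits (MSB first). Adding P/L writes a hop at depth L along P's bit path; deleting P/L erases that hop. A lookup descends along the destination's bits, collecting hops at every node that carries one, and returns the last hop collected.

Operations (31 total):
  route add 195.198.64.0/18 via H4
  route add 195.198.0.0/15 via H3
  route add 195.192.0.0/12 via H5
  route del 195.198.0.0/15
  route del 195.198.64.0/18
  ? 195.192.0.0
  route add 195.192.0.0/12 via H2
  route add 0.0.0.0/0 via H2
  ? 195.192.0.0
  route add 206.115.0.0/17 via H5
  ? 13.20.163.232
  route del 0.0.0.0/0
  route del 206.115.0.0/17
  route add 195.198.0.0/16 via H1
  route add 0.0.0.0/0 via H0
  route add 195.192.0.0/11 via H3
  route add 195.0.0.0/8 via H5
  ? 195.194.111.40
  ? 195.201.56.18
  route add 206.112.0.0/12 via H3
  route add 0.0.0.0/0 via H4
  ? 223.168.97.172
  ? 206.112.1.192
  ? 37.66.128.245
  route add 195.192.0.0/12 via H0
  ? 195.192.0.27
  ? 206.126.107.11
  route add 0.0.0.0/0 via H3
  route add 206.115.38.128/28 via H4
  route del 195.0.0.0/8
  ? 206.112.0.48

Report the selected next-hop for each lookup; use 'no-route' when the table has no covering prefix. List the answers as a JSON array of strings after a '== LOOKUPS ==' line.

Trace:
  add 195.198.64.0/18 -> H4 at depth 18
  add 195.198.0.0/15 -> H3 at depth 15
  add 195.192.0.0/12 -> H5 at depth 12
  - 195.198.0.0/15 clear@15
  - 195.198.64.0/18 clear@18
  ? 195.192.0.0  path d0:-→d1:-→d2:-→d3:-→d4:-→d5:-→d6:-→d7:-→d8:-→d9:-→d10:-→d11:-→d12:H5→d13:-  best=H5
  add 195.192.0.0/12 -> H2 at depth 12
  add 0.0.0.0/0 -> H2 at depth 0
  ? 195.192.0.0  path d0:H2→d1:-→d2:-→d3:-→d4:-→d5:-→d6:-→d7:-→d8:-→d9:-→d10:-→d11:-→d12:H2→d13:-  best=H2
  add 206.115.0.0/17 -> H5 at depth 17
  ? 13.20.163.232  path d0:H2  best=H2
  - 0.0.0.0/0 clear@0
  - 206.115.0.0/17 clear@17
  add 195.198.0.0/16 -> H1 at depth 16
  add 0.0.0.0/0 -> H0 at depth 0
  add 195.192.0.0/11 -> H3 at depth 11
  add 195.0.0.0/8 -> H5 at depth 8
  ? 195.194.111.40  path d0:H0→d1:-→d2:-→d3:-→d4:-→d5:-→d6:-→d7:-→d8:H5→d9:-→d10:-→d11:H3→d12:H2→d13:-  best=H2
  ? 195.201.56.18  path d0:H0→d1:-→d2:-→d3:-→d4:-→d5:-→d6:-→d7:-→d8:H5→d9:-→d10:-→d11:H3→d12:H2  best=H2
  add 206.112.0.0/12 -> H3 at depth 12
  add 0.0.0.0/0 -> H4 at depth 0
  ? 223.168.97.172  path d0:H4→d1:-→d2:-→d3:-  best=H4
  ? 206.112.1.192  path d0:H4→d1:-→d2:-→d3:-→d4:-→d5:-→d6:-→d7:-→d8:-→d9:-→d10:-→d11:-→d12:H3→d13:-→d14:-  best=H3
  ? 37.66.128.245  path d0:H4  best=H4
  add 195.192.0.0/12 -> H0 at depth 12
  ? 195.192.0.27  path d0:H4→d1:-→d2:-→d3:-→d4:-→d5:-→d6:-→d7:-→d8:H5→d9:-→d10:-→d11:H3→d12:H0→d13:-  best=H0
  ? 206.126.107.11  path d0:H4→d1:-→d2:-→d3:-→d4:-→d5:-→d6:-→d7:-→d8:-→d9:-→d10:-→d11:-→d12:H3  best=H3
  add 0.0.0.0/0 -> H3 at depth 0
  add 206.115.38.128/28 -> H4 at depth 28
  - 195.0.0.0/8 clear@8
  ? 206.112.0.48  path d0:H3→d1:-→d2:-→d3:-→d4:-→d5:-→d6:-→d7:-→d8:-→d9:-→d10:-→d11:-→d12:H3→d13:-→d14:-  best=H3

== LOOKUPS ==
["H5","H2","H2","H2","H2","H4","H3","H4","H0","H3","H3"]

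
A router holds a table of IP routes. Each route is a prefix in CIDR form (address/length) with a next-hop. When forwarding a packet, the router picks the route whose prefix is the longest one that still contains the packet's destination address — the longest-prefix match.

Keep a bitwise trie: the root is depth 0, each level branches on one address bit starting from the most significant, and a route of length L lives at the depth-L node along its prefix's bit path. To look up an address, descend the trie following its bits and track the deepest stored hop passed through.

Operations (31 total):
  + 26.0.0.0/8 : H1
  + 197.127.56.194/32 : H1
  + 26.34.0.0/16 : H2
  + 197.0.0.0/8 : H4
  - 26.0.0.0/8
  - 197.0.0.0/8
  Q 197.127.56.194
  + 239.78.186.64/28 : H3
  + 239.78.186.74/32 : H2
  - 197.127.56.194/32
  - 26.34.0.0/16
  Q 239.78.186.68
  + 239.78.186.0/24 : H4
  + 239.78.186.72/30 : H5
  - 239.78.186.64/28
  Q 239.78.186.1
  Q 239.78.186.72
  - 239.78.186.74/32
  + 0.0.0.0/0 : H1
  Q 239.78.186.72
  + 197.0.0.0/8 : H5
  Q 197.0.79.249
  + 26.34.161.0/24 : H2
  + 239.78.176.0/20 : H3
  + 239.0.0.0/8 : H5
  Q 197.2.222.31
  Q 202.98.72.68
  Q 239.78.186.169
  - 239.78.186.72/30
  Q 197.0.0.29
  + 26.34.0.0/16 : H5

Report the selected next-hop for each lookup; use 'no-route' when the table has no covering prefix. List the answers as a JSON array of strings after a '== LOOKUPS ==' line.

Apply in order:
  + 26.0.0.0/8 (H1) depth=8
  + 197.127.56.194/32 (H1) depth=32
  + 26.34.0.0/16 (H2) depth=16
  + 197.0.0.0/8 (H4) depth=8
  del 26.0.0.0/8 (clear depth 8)
  del 197.0.0.0/8 (clear depth 8)
  Q 197.127.56.194: descend 11000101011111110011100011000010 ; hops seen [H1] ; pick H1
  + 239.78.186.64/28 (H3) depth=28
  + 239.78.186.74/32 (H2) depth=32
  del 197.127.56.194/32 (clear depth 32)
  del 26.34.0.0/16 (clear depth 16)
  Q 239.78.186.68: descend 1110111101001110101110100100 ; hops seen [H3] ; pick H3
  + 239.78.186.0/24 (H4) depth=24
  + 239.78.186.72/30 (H5) depth=30
  del 239.78.186.64/28 (clear depth 28)
  Q 239.78.186.1: descend 1110111101001110101110100 ; hops seen [H4] ; pick H4
  Q 239.78.186.72: descend 111011110100111010111010010010 ; hops seen [H4,H5] ; pick H5
  del 239.78.186.74/32 (clear depth 32)
  + 0.0.0.0/0 (H1) depth=0
  Q 239.78.186.72: descend 111011110100111010111010010010 ; hops seen [H1,H4,H5] ; pick H5
  + 197.0.0.0/8 (H5) depth=8
  Q 197.0.79.249: descend 110001010 ; hops seen [H1,H5] ; pick H5
  + 26.34.161.0/24 (H2) depth=24
  + 239.78.176.0/20 (H3) depth=20
  + 239.0.0.0/8 (H5) depth=8
  Q 197.2.222.31: descend 110001010 ; hops seen [H1,H5] ; pick H5
  Q 202.98.72.68: descend 1100 ; hops seen [H1] ; pick H1
  Q 239.78.186.169: descend 111011110100111010111010 ; hops seen [H1,H5,H3,H4] ; pick H4
  del 239.78.186.72/30 (clear depth 30)
  Q 197.0.0.29: descend 110001010 ; hops seen [H1,H5] ; pick H5
  + 26.34.0.0/16 (H5) depth=16

== LOOKUPS ==
["H1","H3","H4","H5","H5","H5","H5","H1","H4","H5"]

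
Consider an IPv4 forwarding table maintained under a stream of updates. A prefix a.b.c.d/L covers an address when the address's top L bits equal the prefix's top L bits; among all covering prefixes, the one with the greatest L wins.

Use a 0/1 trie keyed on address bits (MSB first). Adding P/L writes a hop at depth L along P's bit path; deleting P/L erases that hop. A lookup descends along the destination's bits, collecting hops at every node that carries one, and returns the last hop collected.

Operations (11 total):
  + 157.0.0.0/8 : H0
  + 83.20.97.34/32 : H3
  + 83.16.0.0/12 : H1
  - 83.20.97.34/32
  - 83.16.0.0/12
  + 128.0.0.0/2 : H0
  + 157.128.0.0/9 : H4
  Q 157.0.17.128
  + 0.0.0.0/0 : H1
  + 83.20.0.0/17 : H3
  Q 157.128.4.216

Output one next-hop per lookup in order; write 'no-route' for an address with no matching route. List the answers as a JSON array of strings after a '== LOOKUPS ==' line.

Apply in order:
  + 157.0.0.0/8 (H0) depth=8
  + 83.20.97.34/32 (H3) depth=32
  + 83.16.0.0/12 (H1) depth=12
  - 83.20.97.34/32 clear@32
  - 83.16.0.0/12 clear@12
  + 128.0.0.0/2 (H0) depth=2
  + 157.128.0.0/9 (H4) depth=9
  lookup 157.0.17.128: bits 10011101 walk d0:-→d1:-→d2:H0→d3:-→d4:-→d5:-→d6:-→d7:-→d8:H0 -> H0
  + 0.0.0.0/0 (H1) depth=0
  + 83.20.0.0/17 (H3) depth=17
  lookup 157.128.4.216: bits 100111011 walk d0:H1→d1:-→d2:H0→d3:-→d4:-→d5:-→d6:-→d7:-→d8:H0→d9:H4 -> H4

== LOOKUPS ==
["H0","H4"]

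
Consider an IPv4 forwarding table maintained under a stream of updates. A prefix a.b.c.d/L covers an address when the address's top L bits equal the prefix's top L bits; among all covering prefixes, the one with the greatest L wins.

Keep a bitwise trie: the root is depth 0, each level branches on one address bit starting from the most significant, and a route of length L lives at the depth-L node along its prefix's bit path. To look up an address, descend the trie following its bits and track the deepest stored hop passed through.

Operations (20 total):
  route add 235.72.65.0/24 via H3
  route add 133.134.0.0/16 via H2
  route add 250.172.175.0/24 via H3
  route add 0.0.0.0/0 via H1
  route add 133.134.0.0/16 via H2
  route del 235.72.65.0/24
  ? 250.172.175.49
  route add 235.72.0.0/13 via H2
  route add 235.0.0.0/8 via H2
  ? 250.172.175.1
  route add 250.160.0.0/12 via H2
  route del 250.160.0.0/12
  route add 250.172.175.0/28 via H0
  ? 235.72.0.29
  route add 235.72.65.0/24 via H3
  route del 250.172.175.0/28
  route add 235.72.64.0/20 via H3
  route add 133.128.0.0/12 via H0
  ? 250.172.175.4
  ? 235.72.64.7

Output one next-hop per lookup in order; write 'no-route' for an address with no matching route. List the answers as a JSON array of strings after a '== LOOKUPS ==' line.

Process each operation:
  + 235.72.65.0/24 (H3) depth=24
  + 133.134.0.0/16 (H2) depth=16
  + 250.172.175.0/24 (H3) depth=24
  + 0.0.0.0/0 (H1) depth=0
  + 133.134.0.0/16 (H2) depth=16
  del 235.72.65.0/24 (clear depth 24)
  Q 250.172.175.49: descend 111110101010110010101111 ; hops seen [H1,H3] ; pick H3
  + 235.72.0.0/13 (H2) depth=13
  + 235.0.0.0/8 (H2) depth=8
  Q 250.172.175.1: descend 111110101010110010101111 ; hops seen [H1,H3] ; pick H3
  + 250.160.0.0/12 (H2) depth=12
  del 250.160.0.0/12 (clear depth 12)
  + 250.172.175.0/28 (H0) depth=28
  Q 235.72.0.29: descend 11101011010010000 ; hops seen [H1,H2,H2] ; pick H2
  + 235.72.65.0/24 (H3) depth=24
  del 250.172.175.0/28 (clear depth 28)
  + 235.72.64.0/20 (H3) depth=20
  + 133.128.0.0/12 (H0) depth=12
  Q 250.172.175.4: descend 1111101010101100101011110000 ; hops seen [H1,H3] ; pick H3
  Q 235.72.64.7: descend 11101011010010000100000 ; hops seen [H1,H2,H2,H3] ; pick H3

== LOOKUPS ==
["H3","H3","H2","H3","H3"]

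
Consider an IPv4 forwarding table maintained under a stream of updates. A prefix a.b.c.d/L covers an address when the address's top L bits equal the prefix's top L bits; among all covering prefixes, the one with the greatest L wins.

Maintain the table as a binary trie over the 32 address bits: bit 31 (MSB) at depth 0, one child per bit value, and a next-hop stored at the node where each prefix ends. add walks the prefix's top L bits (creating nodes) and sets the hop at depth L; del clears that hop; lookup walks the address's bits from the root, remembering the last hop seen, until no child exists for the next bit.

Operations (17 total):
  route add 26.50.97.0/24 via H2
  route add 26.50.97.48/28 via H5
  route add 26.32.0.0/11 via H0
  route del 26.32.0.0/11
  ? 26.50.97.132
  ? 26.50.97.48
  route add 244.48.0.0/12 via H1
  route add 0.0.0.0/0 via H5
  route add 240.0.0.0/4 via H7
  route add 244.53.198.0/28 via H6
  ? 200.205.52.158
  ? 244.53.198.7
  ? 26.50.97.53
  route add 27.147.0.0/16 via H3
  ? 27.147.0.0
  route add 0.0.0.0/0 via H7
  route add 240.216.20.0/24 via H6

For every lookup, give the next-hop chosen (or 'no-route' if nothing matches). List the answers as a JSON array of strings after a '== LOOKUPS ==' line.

Process each operation:
  add 26.50.97.0/24 -> H2 at depth 24
  add 26.50.97.48/28 -> H5 at depth 28
  add 26.32.0.0/11 -> H0 at depth 11
  - 26.32.0.0/11 clear@11
  lookup 26.50.97.132: bits 000110100011001001100001 walk d0:-→d1:-→d2:-→d3:-→d4:-→d5:-→d6:-→d7:-→d8:-→d9:-→d10:-→d11:-→d12:-→d13:-→d14:-→d15:-→d16:-→d17:-→d18:-→d19:-→d20:-→d21:-→d22:-→d23:-→d24:H2 -> H2
  lookup 26.50.97.48: bits 0001101000110010011000010011 walk d0:-→d1:-→d2:-→d3:-→d4:-→d5:-→d6:-→d7:-→d8:-→d9:-→d10:-→d11:-→d12:-→d13:-→d14:-→d15:-→d16:-→d17:-→d18:-→d19:-→d20:-→d21:-→d22:-→d23:-→d24:H2→d25:-→d26:-→d27:-→d28:H5 -> H5
  add 244.48.0.0/12 -> H1 at depth 12
  add 0.0.0.0/0 -> H5 at depth 0
  add 240.0.0.0/4 -> H7 at depth 4
  add 244.53.198.0/28 -> H6 at depth 28
  lookup 200.205.52.158: bits 11 walk d0:H5→d1:-→d2:- -> H5
  lookup 244.53.198.7: bits 1111010000110101110001100000 walk d0:H5→d1:-→d2:-→d3:-→d4:H7→d5:-→d6:-→d7:-→d8:-→d9:-→d10:-→d11:-→d12:H1→d13:-→d14:-→d15:-→d16:-→d17:-→d18:-→d19:-→d20:-→d21:-→d22:-→d23:-→d24:-→d25:-→d26:-→d27:-→d28:H6 -> H6
  lookup 26.50.97.53: bits 0001101000110010011000010011 walk d0:H5→d1:-→d2:-→d3:-→d4:-→d5:-→d6:-→d7:-→d8:-→d9:-→d10:-→d11:-→d12:-→d13:-→d14:-→d15:-→d16:-→d17:-→d18:-→d19:-→d20:-→d21:-→d22:-→d23:-→d24:H2→d25:-→d26:-→d27:-→d28:H5 -> H5
  add 27.147.0.0/16 -> H3 at depth 16
  lookup 27.147.0.0: bits 0001101110010011 walk d0:H5→d1:-→d2:-→d3:-→d4:-→d5:-→d6:-→d7:-→d8:-→d9:-→d10:-→d11:-→d12:-→d13:-→d14:-→d15:-→d16:H3 -> H3
  add 0.0.0.0/0 -> H7 at depth 0
  add 240.216.20.0/24 -> H6 at depth 24

== LOOKUPS ==
["H2","H5","H5","H6","H5","H3"]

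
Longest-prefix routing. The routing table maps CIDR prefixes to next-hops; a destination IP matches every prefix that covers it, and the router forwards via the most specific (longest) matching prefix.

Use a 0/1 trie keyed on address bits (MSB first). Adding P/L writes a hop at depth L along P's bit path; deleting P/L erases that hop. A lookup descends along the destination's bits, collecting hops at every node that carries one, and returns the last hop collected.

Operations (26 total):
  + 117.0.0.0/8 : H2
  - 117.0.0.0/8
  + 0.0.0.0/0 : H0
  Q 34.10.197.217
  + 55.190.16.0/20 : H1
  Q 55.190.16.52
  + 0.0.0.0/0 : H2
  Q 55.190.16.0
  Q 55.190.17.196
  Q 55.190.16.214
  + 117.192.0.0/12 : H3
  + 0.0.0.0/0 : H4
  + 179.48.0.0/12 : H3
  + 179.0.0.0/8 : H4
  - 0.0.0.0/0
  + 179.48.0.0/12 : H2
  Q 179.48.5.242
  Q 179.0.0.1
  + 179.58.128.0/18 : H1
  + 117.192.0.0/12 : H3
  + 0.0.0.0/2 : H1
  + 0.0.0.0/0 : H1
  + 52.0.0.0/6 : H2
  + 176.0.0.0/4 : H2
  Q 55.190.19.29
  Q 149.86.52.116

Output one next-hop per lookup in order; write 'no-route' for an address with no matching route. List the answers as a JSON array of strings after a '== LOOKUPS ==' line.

Trace:
  + 117.0.0.0/8 (H2) depth=8
  - 117.0.0.0/8 clear@8
  + 0.0.0.0/0 (H0) depth=0
  ? 34.10.197.217  path d0:H0→d1:-  best=H0
  + 55.190.16.0/20 (H1) depth=20
  ? 55.190.16.52  path d0:H0→d1:-→d2:-→d3:-→d4:-→d5:-→d6:-→d7:-→d8:-→d9:-→d10:-→d11:-→d12:-→d13:-→d14:-→d15:-→d16:-→d17:-→d18:-→d19:-→d20:H1  best=H1
  + 0.0.0.0/0 (H2) depth=0
  ? 55.190.16.0  path d0:H2→d1:-→d2:-→d3:-→d4:-→d5:-→d6:-→d7:-→d8:-→d9:-→d10:-→d11:-→d12:-→d13:-→d14:-→d15:-→d16:-→d17:-→d18:-→d19:-→d20:H1  best=H1
  ? 55.190.17.196  path d0:H2→d1:-→d2:-→d3:-→d4:-→d5:-→d6:-→d7:-→d8:-→d9:-→d10:-→d11:-→d12:-→d13:-→d14:-→d15:-→d16:-→d17:-→d18:-→d19:-→d20:H1  best=H1
  ? 55.190.16.214  path d0:H2→d1:-→d2:-→d3:-→d4:-→d5:-→d6:-→d7:-→d8:-→d9:-→d10:-→d11:-→d12:-→d13:-→d14:-→d15:-→d16:-→d17:-→d18:-→d19:-→d20:H1  best=H1
  + 117.192.0.0/12 (H3) depth=12
  + 0.0.0.0/0 (H4) depth=0
  + 179.48.0.0/12 (H3) depth=12
  + 179.0.0.0/8 (H4) depth=8
  - 0.0.0.0/0 clear@0
  + 179.48.0.0/12 (H2) depth=12
  ? 179.48.5.242  path d0:-→d1:-→d2:-→d3:-→d4:-→d5:-→d6:-→d7:-→d8:H4→d9:-→d10:-→d11:-→d12:H2  best=H2
  ? 179.0.0.1  path d0:-→d1:-→d2:-→d3:-→d4:-→d5:-→d6:-→d7:-→d8:H4→d9:-→d10:-  best=H4
  + 179.58.128.0/18 (H1) depth=18
  + 117.192.0.0/12 (H3) depth=12
  + 0.0.0.0/2 (H1) depth=2
  + 0.0.0.0/0 (H1) depth=0
  + 52.0.0.0/6 (H2) depth=6
  + 176.0.0.0/4 (H2) depth=4
  ? 55.190.19.29  path d0:H1→d1:-→d2:H1→d3:-→d4:-→d5:-→d6:H2→d7:-→d8:-→d9:-→d10:-→d11:-→d12:-→d13:-→d14:-→d15:-→d16:-→d17:-→d18:-→d19:-→d20:H1  best=H1
  ? 149.86.52.116  path d0:H1→d1:-→d2:-  best=H1

== LOOKUPS ==
["H0","H1","H1","H1","H1","H2","H4","H1","H1"]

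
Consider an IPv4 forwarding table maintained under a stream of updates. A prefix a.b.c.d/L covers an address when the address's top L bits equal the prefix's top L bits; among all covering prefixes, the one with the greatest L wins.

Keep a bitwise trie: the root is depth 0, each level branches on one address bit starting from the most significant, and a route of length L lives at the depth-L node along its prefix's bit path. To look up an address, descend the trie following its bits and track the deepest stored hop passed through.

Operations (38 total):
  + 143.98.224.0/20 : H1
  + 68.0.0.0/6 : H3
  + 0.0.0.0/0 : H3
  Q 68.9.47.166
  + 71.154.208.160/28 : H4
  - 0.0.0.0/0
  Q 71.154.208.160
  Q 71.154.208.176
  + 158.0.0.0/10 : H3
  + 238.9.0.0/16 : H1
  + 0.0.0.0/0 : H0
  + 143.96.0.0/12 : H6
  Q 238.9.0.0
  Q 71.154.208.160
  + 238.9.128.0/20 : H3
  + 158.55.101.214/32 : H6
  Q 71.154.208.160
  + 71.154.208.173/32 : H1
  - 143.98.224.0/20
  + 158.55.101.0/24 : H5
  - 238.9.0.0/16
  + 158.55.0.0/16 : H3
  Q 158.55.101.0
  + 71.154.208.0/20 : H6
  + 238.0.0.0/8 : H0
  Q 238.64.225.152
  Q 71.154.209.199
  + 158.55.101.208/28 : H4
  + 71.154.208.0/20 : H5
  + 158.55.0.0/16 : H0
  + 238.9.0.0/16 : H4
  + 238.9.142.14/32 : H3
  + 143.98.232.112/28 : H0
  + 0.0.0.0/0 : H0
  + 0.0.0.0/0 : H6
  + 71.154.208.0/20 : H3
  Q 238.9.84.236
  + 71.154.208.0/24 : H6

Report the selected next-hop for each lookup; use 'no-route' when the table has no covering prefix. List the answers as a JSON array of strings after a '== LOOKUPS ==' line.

Process each operation:
  add 143.98.224.0/20 -> H1 at depth 20
  add 68.0.0.0/6 -> H3 at depth 6
  add 0.0.0.0/0 -> H3 at depth 0
  Q 68.9.47.166: descend 010001 ; hops seen [H3,H3] ; pick H3
  add 71.154.208.160/28 -> H4 at depth 28
  del 0.0.0.0/0 (clear depth 0)
  Q 71.154.208.160: descend 0100011110011010110100001010 ; hops seen [H3,H4] ; pick H4
  Q 71.154.208.176: descend 010001111001101011010000101 ; hops seen [H3] ; pick H3
  add 158.0.0.0/10 -> H3 at depth 10
  add 238.9.0.0/16 -> H1 at depth 16
  add 0.0.0.0/0 -> H0 at depth 0
  add 143.96.0.0/12 -> H6 at depth 12
  Q 238.9.0.0: descend 1110111000001001 ; hops seen [H0,H1] ; pick H1
  Q 71.154.208.160: descend 0100011110011010110100001010 ; hops seen [H0,H3,H4] ; pick H4
  add 238.9.128.0/20 -> H3 at depth 20
  add 158.55.101.214/32 -> H6 at depth 32
  Q 71.154.208.160: descend 0100011110011010110100001010 ; hops seen [H0,H3,H4] ; pick H4
  add 71.154.208.173/32 -> H1 at depth 32
  del 143.98.224.0/20 (clear depth 20)
  add 158.55.101.0/24 -> H5 at depth 24
  del 238.9.0.0/16 (clear depth 16)
  add 158.55.0.0/16 -> H3 at depth 16
  Q 158.55.101.0: descend 100111100011011101100101 ; hops seen [H0,H3,H3,H5] ; pick H5
  add 71.154.208.0/20 -> H6 at depth 20
  add 238.0.0.0/8 -> H0 at depth 8
  Q 238.64.225.152: descend 111011100 ; hops seen [H0,H0] ; pick H0
  Q 71.154.209.199: descend 01000111100110101101000 ; hops seen [H0,H3,H6] ; pick H6
  add 158.55.101.208/28 -> H4 at depth 28
  add 71.154.208.0/20 -> H5 at depth 20
  add 158.55.0.0/16 -> H0 at depth 16
  add 238.9.0.0/16 -> H4 at depth 16
  add 238.9.142.14/32 -> H3 at depth 32
  add 143.98.232.112/28 -> H0 at depth 28
  add 0.0.0.0/0 -> H0 at depth 0
  add 0.0.0.0/0 -> H6 at depth 0
  add 71.154.208.0/20 -> H3 at depth 20
  Q 238.9.84.236: descend 1110111000001001 ; hops seen [H6,H0,H4] ; pick H4
  add 71.154.208.0/24 -> H6 at depth 24

== LOOKUPS ==
["H3","H4","H3","H1","H4","H4","H5","H0","H6","H4"]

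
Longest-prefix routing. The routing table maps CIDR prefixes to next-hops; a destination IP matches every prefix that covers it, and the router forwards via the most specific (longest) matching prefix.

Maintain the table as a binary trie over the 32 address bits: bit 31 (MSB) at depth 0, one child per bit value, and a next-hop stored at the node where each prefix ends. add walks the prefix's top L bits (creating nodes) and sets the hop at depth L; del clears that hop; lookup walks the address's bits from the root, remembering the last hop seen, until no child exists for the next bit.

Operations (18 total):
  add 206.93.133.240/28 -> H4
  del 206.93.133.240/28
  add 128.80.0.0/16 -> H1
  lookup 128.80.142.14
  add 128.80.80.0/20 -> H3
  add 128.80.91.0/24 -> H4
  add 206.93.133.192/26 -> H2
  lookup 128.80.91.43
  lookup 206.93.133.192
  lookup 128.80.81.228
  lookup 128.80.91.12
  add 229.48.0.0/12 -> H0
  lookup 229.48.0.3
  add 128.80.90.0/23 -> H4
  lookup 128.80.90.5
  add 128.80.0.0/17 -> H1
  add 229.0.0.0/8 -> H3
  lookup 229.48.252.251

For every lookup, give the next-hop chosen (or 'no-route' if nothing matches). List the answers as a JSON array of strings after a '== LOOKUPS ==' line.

Process each operation:
  add 206.93.133.240/28 -> H4 at depth 28
  del 206.93.133.240/28 (clear depth 28)
  add 128.80.0.0/16 -> H1 at depth 16
  Q 128.80.142.14: descend 1000000001010000 ; hops seen [H1] ; pick H1
  add 128.80.80.0/20 -> H3 at depth 20
  add 128.80.91.0/24 -> H4 at depth 24
  add 206.93.133.192/26 -> H2 at depth 26
  Q 128.80.91.43: descend 100000000101000001011011 ; hops seen [H1,H3,H4] ; pick H4
  Q 206.93.133.192: descend 11001110010111011000010111 ; hops seen [H2] ; pick H2
  Q 128.80.81.228: descend 10000000010100000101 ; hops seen [H1,H3] ; pick H3
  Q 128.80.91.12: descend 100000000101000001011011 ; hops seen [H1,H3,H4] ; pick H4
  add 229.48.0.0/12 -> H0 at depth 12
  Q 229.48.0.3: descend 111001010011 ; hops seen [H0] ; pick H0
  add 128.80.90.0/23 -> H4 at depth 23
  Q 128.80.90.5: descend 10000000010100000101101 ; hops seen [H1,H3,H4] ; pick H4
  add 128.80.0.0/17 -> H1 at depth 17
  add 229.0.0.0/8 -> H3 at depth 8
  Q 229.48.252.251: descend 111001010011 ; hops seen [H3,H0] ; pick H0

== LOOKUPS ==
["H1","H4","H2","H3","H4","H0","H4","H0"]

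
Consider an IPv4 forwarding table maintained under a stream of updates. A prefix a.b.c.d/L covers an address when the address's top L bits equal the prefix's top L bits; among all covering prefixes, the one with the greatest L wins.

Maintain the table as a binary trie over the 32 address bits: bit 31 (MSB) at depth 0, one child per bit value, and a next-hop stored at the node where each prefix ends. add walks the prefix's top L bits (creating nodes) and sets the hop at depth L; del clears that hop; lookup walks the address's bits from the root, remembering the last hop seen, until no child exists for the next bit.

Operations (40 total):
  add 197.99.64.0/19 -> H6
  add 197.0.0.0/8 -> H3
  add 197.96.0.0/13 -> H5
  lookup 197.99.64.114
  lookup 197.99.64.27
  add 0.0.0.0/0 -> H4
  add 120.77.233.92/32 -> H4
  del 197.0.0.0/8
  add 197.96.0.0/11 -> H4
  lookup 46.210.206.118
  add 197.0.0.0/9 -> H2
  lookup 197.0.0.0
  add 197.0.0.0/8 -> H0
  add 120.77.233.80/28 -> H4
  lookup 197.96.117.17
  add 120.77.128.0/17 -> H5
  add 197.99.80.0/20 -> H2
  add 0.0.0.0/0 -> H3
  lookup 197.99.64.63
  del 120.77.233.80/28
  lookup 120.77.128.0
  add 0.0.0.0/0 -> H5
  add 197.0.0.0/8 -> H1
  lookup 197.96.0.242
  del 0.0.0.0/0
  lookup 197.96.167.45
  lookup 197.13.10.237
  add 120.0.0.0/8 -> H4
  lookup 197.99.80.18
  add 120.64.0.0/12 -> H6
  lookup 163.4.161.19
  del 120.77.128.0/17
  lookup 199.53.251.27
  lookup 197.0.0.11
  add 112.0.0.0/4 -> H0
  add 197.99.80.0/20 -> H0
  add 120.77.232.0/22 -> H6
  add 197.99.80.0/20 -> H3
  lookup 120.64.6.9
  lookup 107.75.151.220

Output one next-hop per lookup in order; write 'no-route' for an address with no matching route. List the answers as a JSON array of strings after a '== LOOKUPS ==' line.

Trace:
  add 197.99.64.0/19 -> H6 at depth 19
  add 197.0.0.0/8 -> H3 at depth 8
  add 197.96.0.0/13 -> H5 at depth 13
  Q 197.99.64.114: descend 1100010101100011010 ; hops seen [H3,H5,H6] ; pick H6
  Q 197.99.64.27: descend 1100010101100011010 ; hops seen [H3,H5,H6] ; pick H6
  add 0.0.0.0/0 -> H4 at depth 0
  add 120.77.233.92/32 -> H4 at depth 32
  del 197.0.0.0/8 (clear depth 8)
  add 197.96.0.0/11 -> H4 at depth 11
  Q 46.210.206.118: descend 0 ; hops seen [H4] ; pick H4
  add 197.0.0.0/9 -> H2 at depth 9
  Q 197.0.0.0: descend 110001010 ; hops seen [H4,H2] ; pick H2
  add 197.0.0.0/8 -> H0 at depth 8
  add 120.77.233.80/28 -> H4 at depth 28
  Q 197.96.117.17: descend 11000101011000 ; hops seen [H4,H0,H2,H4,H5] ; pick H5
  add 120.77.128.0/17 -> H5 at depth 17
  add 197.99.80.0/20 -> H2 at depth 20
  add 0.0.0.0/0 -> H3 at depth 0
  Q 197.99.64.63: descend 1100010101100011010 ; hops seen [H3,H0,H2,H4,H5,H6] ; pick H6
  del 120.77.233.80/28 (clear depth 28)
  Q 120.77.128.0: descend 01111000010011011 ; hops seen [H3,H5] ; pick H5
  add 0.0.0.0/0 -> H5 at depth 0
  add 197.0.0.0/8 -> H1 at depth 8
  Q 197.96.0.242: descend 11000101011000 ; hops seen [H5,H1,H2,H4,H5] ; pick H5
  del 0.0.0.0/0 (clear depth 0)
  Q 197.96.167.45: descend 11000101011000 ; hops seen [H1,H2,H4,H5] ; pick H5
  Q 197.13.10.237: descend 110001010 ; hops seen [H1,H2] ; pick H2
  add 120.0.0.0/8 -> H4 at depth 8
  Q 197.99.80.18: descend 11000101011000110101 ; hops seen [H1,H2,H4,H5,H6,H2] ; pick H2
  add 120.64.0.0/12 -> H6 at depth 12
  Q 163.4.161.19: descend 1 ; hops seen [∅] ; pick no-route
  del 120.77.128.0/17 (clear depth 17)
  Q 199.53.251.27: descend 110001 ; hops seen [∅] ; pick no-route
  Q 197.0.0.11: descend 110001010 ; hops seen [H1,H2] ; pick H2
  add 112.0.0.0/4 -> H0 at depth 4
  add 197.99.80.0/20 -> H0 at depth 20
  add 120.77.232.0/22 -> H6 at depth 22
  add 197.99.80.0/20 -> H3 at depth 20
  Q 120.64.6.9: descend 011110000100 ; hops seen [H0,H4,H6] ; pick H6
  Q 107.75.151.220: descend 011 ; hops seen [∅] ; pick no-route

== LOOKUPS ==
["H6","H6","H4","H2","H5","H6","H5","H5","H5","H2","H2","no-route","no-route","H2","H6","no-route"]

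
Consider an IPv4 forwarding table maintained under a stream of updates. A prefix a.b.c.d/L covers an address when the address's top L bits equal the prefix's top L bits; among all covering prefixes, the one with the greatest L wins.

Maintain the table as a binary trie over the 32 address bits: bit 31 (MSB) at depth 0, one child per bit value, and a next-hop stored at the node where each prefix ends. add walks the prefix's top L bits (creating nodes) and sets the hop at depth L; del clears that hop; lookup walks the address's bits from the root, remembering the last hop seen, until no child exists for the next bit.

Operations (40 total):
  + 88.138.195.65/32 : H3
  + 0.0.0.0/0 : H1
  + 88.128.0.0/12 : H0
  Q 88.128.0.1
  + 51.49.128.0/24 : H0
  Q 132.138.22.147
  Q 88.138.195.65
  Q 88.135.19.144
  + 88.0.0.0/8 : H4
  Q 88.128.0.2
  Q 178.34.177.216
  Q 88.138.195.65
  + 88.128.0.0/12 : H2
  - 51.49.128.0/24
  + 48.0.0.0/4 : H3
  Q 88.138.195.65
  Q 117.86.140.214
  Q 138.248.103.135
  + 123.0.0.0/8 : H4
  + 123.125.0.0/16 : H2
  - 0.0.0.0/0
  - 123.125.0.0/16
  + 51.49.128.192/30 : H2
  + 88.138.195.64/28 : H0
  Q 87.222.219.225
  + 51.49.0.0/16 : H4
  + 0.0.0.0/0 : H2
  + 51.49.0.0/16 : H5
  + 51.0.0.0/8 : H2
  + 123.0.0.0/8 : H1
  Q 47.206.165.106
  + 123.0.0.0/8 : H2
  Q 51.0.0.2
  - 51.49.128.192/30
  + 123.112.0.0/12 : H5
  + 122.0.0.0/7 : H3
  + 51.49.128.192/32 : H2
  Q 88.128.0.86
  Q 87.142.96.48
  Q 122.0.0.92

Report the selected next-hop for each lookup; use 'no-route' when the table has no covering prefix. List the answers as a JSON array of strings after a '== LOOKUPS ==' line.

Apply in order:
  add 88.138.195.65/32 -> H3 at depth 32
  add 0.0.0.0/0 -> H1 at depth 0
  add 88.128.0.0/12 -> H0 at depth 12
  ? 88.128.0.1  path d0:H1→d1:-→d2:-→d3:-→d4:-→d5:-→d6:-→d7:-→d8:-→d9:-→d10:-→d11:-→d12:H0  best=H0
  add 51.49.128.0/24 -> H0 at depth 24
  ? 132.138.22.147  path d0:H1  best=H1
  ? 88.138.195.65  path d0:H1→d1:-→d2:-→d3:-→d4:-→d5:-→d6:-→d7:-→d8:-→d9:-→d10:-→d11:-→d12:H0→d13:-→d14:-→d15:-→d16:-→d17:-→d18:-→d19:-→d20:-→d21:-→d22:-→d23:-→d24:-→d25:-→d26:-→d27:-→d28:-→d29:-→d30:-→d31:-→d32:H3  best=H3
  ? 88.135.19.144  path d0:H1→d1:-→d2:-→d3:-→d4:-→d5:-→d6:-→d7:-→d8:-→d9:-→d10:-→d11:-→d12:H0  best=H0
  add 88.0.0.0/8 -> H4 at depth 8
  ? 88.128.0.2  path d0:H1→d1:-→d2:-→d3:-→d4:-→d5:-→d6:-→d7:-→d8:H4→d9:-→d10:-→d11:-→d12:H0  best=H0
  ? 178.34.177.216  path d0:H1  best=H1
  ? 88.138.195.65  path d0:H1→d1:-→d2:-→d3:-→d4:-→d5:-→d6:-→d7:-→d8:H4→d9:-→d10:-→d11:-→d12:H0→d13:-→d14:-→d15:-→d16:-→d17:-→d18:-→d19:-→d20:-→d21:-→d22:-→d23:-→d24:-→d25:-→d26:-→d27:-→d28:-→d29:-→d30:-→d31:-→d32:H3  best=H3
  add 88.128.0.0/12 -> H2 at depth 12
  - 51.49.128.0/24 clear@24
  add 48.0.0.0/4 -> H3 at depth 4
  ? 88.138.195.65  path d0:H1→d1:-→d2:-→d3:-→d4:-→d5:-→d6:-→d7:-→d8:H4→d9:-→d10:-→d11:-→d12:H2→d13:-→d14:-→d15:-→d16:-→d17:-→d18:-→d19:-→d20:-→d21:-→d22:-→d23:-→d24:-→d25:-→d26:-→d27:-→d28:-→d29:-→d30:-→d31:-→d32:H3  best=H3
  ? 117.86.140.214  path d0:H1→d1:-→d2:-  best=H1
  ? 138.248.103.135  path d0:H1  best=H1
  add 123.0.0.0/8 -> H4 at depth 8
  add 123.125.0.0/16 -> H2 at depth 16
  - 0.0.0.0/0 clear@0
  - 123.125.0.0/16 clear@16
  add 51.49.128.192/30 -> H2 at depth 30
  add 88.138.195.64/28 -> H0 at depth 28
  ? 87.222.219.225  path d0:-→d1:-→d2:-→d3:-→d4:-  best=no-route
  add 51.49.0.0/16 -> H4 at depth 16
  add 0.0.0.0/0 -> H2 at depth 0
  add 51.49.0.0/16 -> H5 at depth 16
  add 51.0.0.0/8 -> H2 at depth 8
  add 123.0.0.0/8 -> H1 at depth 8
  ? 47.206.165.106  path d0:H2→d1:-→d2:-→d3:-  best=H2
  add 123.0.0.0/8 -> H2 at depth 8
  ? 51.0.0.2  path d0:H2→d1:-→d2:-→d3:-→d4:H3→d5:-→d6:-→d7:-→d8:H2→d9:-→d10:-  best=H2
  - 51.49.128.192/30 clear@30
  add 123.112.0.0/12 -> H5 at depth 12
  add 122.0.0.0/7 -> H3 at depth 7
  add 51.49.128.192/32 -> H2 at depth 32
  ? 88.128.0.86  path d0:H2→d1:-→d2:-→d3:-→d4:-→d5:-→d6:-→d7:-→d8:H4→d9:-→d10:-→d11:-→d12:H2  best=H2
  ? 87.142.96.48  path d0:H2→d1:-→d2:-→d3:-→d4:-  best=H2
  ? 122.0.0.92  path d0:H2→d1:-→d2:-→d3:-→d4:-→d5:-→d6:-→d7:H3  best=H3

== LOOKUPS ==
["H0","H1","H3","H0","H0","H1","H3","H3","H1","H1","no-route","H2","H2","H2","H2","H3"]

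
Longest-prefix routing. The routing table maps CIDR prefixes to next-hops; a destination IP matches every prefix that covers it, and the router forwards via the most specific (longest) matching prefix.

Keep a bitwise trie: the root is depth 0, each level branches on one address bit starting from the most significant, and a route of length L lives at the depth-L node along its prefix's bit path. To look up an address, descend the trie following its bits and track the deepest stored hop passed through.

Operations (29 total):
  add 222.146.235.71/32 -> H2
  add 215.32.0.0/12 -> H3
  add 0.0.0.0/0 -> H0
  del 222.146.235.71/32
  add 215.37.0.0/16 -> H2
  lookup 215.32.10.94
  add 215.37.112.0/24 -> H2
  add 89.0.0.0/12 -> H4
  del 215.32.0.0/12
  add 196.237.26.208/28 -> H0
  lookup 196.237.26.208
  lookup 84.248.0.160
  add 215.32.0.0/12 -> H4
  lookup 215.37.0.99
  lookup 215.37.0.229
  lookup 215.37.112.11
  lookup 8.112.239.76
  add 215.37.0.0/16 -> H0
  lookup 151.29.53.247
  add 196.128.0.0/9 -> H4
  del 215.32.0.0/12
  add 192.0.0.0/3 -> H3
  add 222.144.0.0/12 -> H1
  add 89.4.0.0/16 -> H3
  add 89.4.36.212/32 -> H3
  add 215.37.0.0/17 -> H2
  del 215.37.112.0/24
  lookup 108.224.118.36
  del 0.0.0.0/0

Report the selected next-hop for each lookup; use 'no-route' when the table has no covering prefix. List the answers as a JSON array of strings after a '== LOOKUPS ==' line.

Apply in order:
  add 222.146.235.71/32 -> H2 at depth 32
  add 215.32.0.0/12 -> H3 at depth 12
  add 0.0.0.0/0 -> H0 at depth 0
  - 222.146.235.71/32 clear@32
  add 215.37.0.0/16 -> H2 at depth 16
  lookup 215.32.10.94: bits 1101011100100 walk d0:H0→d1:-→d2:-→d3:-→d4:-→d5:-→d6:-→d7:-→d8:-→d9:-→d10:-→d11:-→d12:H3→d13:- -> H3
  add 215.37.112.0/24 -> H2 at depth 24
  add 89.0.0.0/12 -> H4 at depth 12
  - 215.32.0.0/12 clear@12
  add 196.237.26.208/28 -> H0 at depth 28
  lookup 196.237.26.208: bits 1100010011101101000110101101 walk d0:H0→d1:-→d2:-→d3:-→d4:-→d5:-→d6:-→d7:-→d8:-→d9:-→d10:-→d11:-→d12:-→d13:-→d14:-→d15:-→d16:-→d17:-→d18:-→d19:-→d20:-→d21:-→d22:-→d23:-→d24:-→d25:-→d26:-→d27:-→d28:H0 -> H0
  lookup 84.248.0.160: bits 0101 walk d0:H0→d1:-→d2:-→d3:-→d4:- -> H0
  add 215.32.0.0/12 -> H4 at depth 12
  lookup 215.37.0.99: bits 11010111001001010 walk d0:H0→d1:-→d2:-→d3:-→d4:-→d5:-→d6:-→d7:-→d8:-→d9:-→d10:-→d11:-→d12:H4→d13:-→d14:-→d15:-→d16:H2→d17:- -> H2
  lookup 215.37.0.229: bits 11010111001001010 walk d0:H0→d1:-→d2:-→d3:-→d4:-→d5:-→d6:-→d7:-→d8:-→d9:-→d10:-→d11:-→d12:H4→d13:-→d14:-→d15:-→d16:H2→d17:- -> H2
  lookup 215.37.112.11: bits 110101110010010101110000 walk d0:H0→d1:-→d2:-→d3:-→d4:-→d5:-→d6:-→d7:-→d8:-→d9:-→d10:-→d11:-→d12:H4→d13:-→d14:-→d15:-→d16:H2→d17:-→d18:-→d19:-→d20:-→d21:-→d22:-→d23:-→d24:H2 -> H2
  lookup 8.112.239.76: bits 0 walk d0:H0→d1:- -> H0
  add 215.37.0.0/16 -> H0 at depth 16
  lookup 151.29.53.247: bits 1 walk d0:H0→d1:- -> H0
  add 196.128.0.0/9 -> H4 at depth 9
  - 215.32.0.0/12 clear@12
  add 192.0.0.0/3 -> H3 at depth 3
  add 222.144.0.0/12 -> H1 at depth 12
  add 89.4.0.0/16 -> H3 at depth 16
  add 89.4.36.212/32 -> H3 at depth 32
  add 215.37.0.0/17 -> H2 at depth 17
  - 215.37.112.0/24 clear@24
  lookup 108.224.118.36: bits 01 walk d0:H0→d1:-→d2:- -> H0
  - 0.0.0.0/0 clear@0

== LOOKUPS ==
["H3","H0","H0","H2","H2","H2","H0","H0","H0"]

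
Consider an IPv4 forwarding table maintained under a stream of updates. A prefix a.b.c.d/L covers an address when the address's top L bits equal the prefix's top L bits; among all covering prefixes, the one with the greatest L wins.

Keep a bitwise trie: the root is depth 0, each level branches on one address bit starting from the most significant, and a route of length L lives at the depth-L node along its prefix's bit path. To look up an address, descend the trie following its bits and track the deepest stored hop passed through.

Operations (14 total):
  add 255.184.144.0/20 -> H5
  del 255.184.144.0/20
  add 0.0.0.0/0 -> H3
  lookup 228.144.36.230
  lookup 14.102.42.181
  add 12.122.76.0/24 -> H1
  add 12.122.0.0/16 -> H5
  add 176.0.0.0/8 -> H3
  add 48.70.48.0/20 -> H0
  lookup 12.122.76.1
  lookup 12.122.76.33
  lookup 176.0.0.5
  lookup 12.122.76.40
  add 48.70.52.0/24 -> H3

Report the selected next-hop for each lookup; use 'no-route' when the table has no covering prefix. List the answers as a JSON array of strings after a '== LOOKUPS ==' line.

Process each operation:
  + 255.184.144.0/20 (H5) depth=20
  del 255.184.144.0/20 (clear depth 20)
  + 0.0.0.0/0 (H3) depth=0
  lookup 228.144.36.230: bits 111 walk d0:H3→d1:-→d2:-→d3:- -> H3
  lookup 14.102.42.181: bits ε walk d0:H3 -> H3
  + 12.122.76.0/24 (H1) depth=24
  + 12.122.0.0/16 (H5) depth=16
  + 176.0.0.0/8 (H3) depth=8
  + 48.70.48.0/20 (H0) depth=20
  lookup 12.122.76.1: bits 000011000111101001001100 walk d0:H3→d1:-→d2:-→d3:-→d4:-→d5:-→d6:-→d7:-→d8:-→d9:-→d10:-→d11:-→d12:-→d13:-→d14:-→d15:-→d16:H5→d17:-→d18:-→d19:-→d20:-→d21:-→d22:-→d23:-→d24:H1 -> H1
  lookup 12.122.76.33: bits 000011000111101001001100 walk d0:H3→d1:-→d2:-→d3:-→d4:-→d5:-→d6:-→d7:-→d8:-→d9:-→d10:-→d11:-→d12:-→d13:-→d14:-→d15:-→d16:H5→d17:-→d18:-→d19:-→d20:-→d21:-→d22:-→d23:-→d24:H1 -> H1
  lookup 176.0.0.5: bits 10110000 walk d0:H3→d1:-→d2:-→d3:-→d4:-→d5:-→d6:-→d7:-→d8:H3 -> H3
  lookup 12.122.76.40: bits 000011000111101001001100 walk d0:H3→d1:-→d2:-→d3:-→d4:-→d5:-→d6:-→d7:-→d8:-→d9:-→d10:-→d11:-→d12:-→d13:-→d14:-→d15:-→d16:H5→d17:-→d18:-→d19:-→d20:-→d21:-→d22:-→d23:-→d24:H1 -> H1
  + 48.70.52.0/24 (H3) depth=24

== LOOKUPS ==
["H3","H3","H1","H1","H3","H1"]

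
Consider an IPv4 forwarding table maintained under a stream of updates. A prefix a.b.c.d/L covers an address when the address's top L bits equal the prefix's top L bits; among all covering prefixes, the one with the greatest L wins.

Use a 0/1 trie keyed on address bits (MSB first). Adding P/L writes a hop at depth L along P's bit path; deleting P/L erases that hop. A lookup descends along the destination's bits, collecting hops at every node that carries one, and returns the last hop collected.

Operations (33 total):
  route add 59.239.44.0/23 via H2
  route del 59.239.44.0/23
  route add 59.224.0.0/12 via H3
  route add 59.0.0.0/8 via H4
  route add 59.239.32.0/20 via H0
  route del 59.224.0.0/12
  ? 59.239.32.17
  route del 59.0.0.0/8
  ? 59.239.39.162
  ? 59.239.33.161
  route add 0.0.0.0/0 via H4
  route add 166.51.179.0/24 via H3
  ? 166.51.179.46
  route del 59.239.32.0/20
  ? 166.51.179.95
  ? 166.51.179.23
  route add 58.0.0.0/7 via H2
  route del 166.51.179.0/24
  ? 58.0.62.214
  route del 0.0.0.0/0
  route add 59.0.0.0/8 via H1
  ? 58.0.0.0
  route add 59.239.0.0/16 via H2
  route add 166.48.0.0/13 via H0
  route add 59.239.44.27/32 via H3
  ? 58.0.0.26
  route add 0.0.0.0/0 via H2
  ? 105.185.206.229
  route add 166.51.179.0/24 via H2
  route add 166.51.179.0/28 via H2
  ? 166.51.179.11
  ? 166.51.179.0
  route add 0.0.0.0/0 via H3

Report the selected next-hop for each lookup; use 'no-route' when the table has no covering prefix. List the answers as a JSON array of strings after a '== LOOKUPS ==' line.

Trace:
  add 59.239.44.0/23 -> H2 at depth 23
  - 59.239.44.0/23 clear@23
  add 59.224.0.0/12 -> H3 at depth 12
  add 59.0.0.0/8 -> H4 at depth 8
  add 59.239.32.0/20 -> H0 at depth 20
  - 59.224.0.0/12 clear@12
  lookup 59.239.32.17: bits 00111011111011110010 walk d0:-→d1:-→d2:-→d3:-→d4:-→d5:-→d6:-→d7:-→d8:H4→d9:-→d10:-→d11:-→d12:-→d13:-→d14:-→d15:-→d16:-→d17:-→d18:-→d19:-→d20:H0 -> H0
  - 59.0.0.0/8 clear@8
  lookup 59.239.39.162: bits 00111011111011110010 walk d0:-→d1:-→d2:-→d3:-→d4:-→d5:-→d6:-→d7:-→d8:-→d9:-→d10:-→d11:-→d12:-→d13:-→d14:-→d15:-→d16:-→d17:-→d18:-→d19:-→d20:H0 -> H0
  lookup 59.239.33.161: bits 00111011111011110010 walk d0:-→d1:-→d2:-→d3:-→d4:-→d5:-→d6:-→d7:-→d8:-→d9:-→d10:-→d11:-→d12:-→d13:-→d14:-→d15:-→d16:-→d17:-→d18:-→d19:-→d20:H0 -> H0
  add 0.0.0.0/0 -> H4 at depth 0
  add 166.51.179.0/24 -> H3 at depth 24
  lookup 166.51.179.46: bits 101001100011001110110011 walk d0:H4→d1:-→d2:-→d3:-→d4:-→d5:-→d6:-→d7:-→d8:-→d9:-→d10:-→d11:-→d12:-→d13:-→d14:-→d15:-→d16:-→d17:-→d18:-→d19:-→d20:-→d21:-→d22:-→d23:-→d24:H3 -> H3
  - 59.239.32.0/20 clear@20
  lookup 166.51.179.95: bits 101001100011001110110011 walk d0:H4→d1:-→d2:-→d3:-→d4:-→d5:-→d6:-→d7:-→d8:-→d9:-→d10:-→d11:-→d12:-→d13:-→d14:-→d15:-→d16:-→d17:-→d18:-→d19:-→d20:-→d21:-→d22:-→d23:-→d24:H3 -> H3
  lookup 166.51.179.23: bits 101001100011001110110011 walk d0:H4→d1:-→d2:-→d3:-→d4:-→d5:-→d6:-→d7:-→d8:-→d9:-→d10:-→d11:-→d12:-→d13:-→d14:-→d15:-→d16:-→d17:-→d18:-→d19:-→d20:-→d21:-→d22:-→d23:-→d24:H3 -> H3
  add 58.0.0.0/7 -> H2 at depth 7
  - 166.51.179.0/24 clear@24
  lookup 58.0.62.214: bits 0011101 walk d0:H4→d1:-→d2:-→d3:-→d4:-→d5:-→d6:-→d7:H2 -> H2
  - 0.0.0.0/0 clear@0
  add 59.0.0.0/8 -> H1 at depth 8
  lookup 58.0.0.0: bits 0011101 walk d0:-→d1:-→d2:-→d3:-→d4:-→d5:-→d6:-→d7:H2 -> H2
  add 59.239.0.0/16 -> H2 at depth 16
  add 166.48.0.0/13 -> H0 at depth 13
  add 59.239.44.27/32 -> H3 at depth 32
  lookup 58.0.0.26: bits 0011101 walk d0:-→d1:-→d2:-→d3:-→d4:-→d5:-→d6:-→d7:H2 -> H2
  add 0.0.0.0/0 -> H2 at depth 0
  lookup 105.185.206.229: bits 0 walk d0:H2→d1:- -> H2
  add 166.51.179.0/24 -> H2 at depth 24
  add 166.51.179.0/28 -> H2 at depth 28
  lookup 166.51.179.11: bits 1010011000110011101100110000 walk d0:H2→d1:-→d2:-→d3:-→d4:-→d5:-→d6:-→d7:-→d8:-→d9:-→d10:-→d11:-→d12:-→d13:H0→d14:-→d15:-→d16:-→d17:-→d18:-→d19:-→d20:-→d21:-→d22:-→d23:-→d24:H2→d25:-→d26:-→d27:-→d28:H2 -> H2
  lookup 166.51.179.0: bits 1010011000110011101100110000 walk d0:H2→d1:-→d2:-→d3:-→d4:-→d5:-→d6:-→d7:-→d8:-→d9:-→d10:-→d11:-→d12:-→d13:H0→d14:-→d15:-→d16:-→d17:-→d18:-→d19:-→d20:-→d21:-→d22:-→d23:-→d24:H2→d25:-→d26:-→d27:-→d28:H2 -> H2
  add 0.0.0.0/0 -> H3 at depth 0

== LOOKUPS ==
["H0","H0","H0","H3","H3","H3","H2","H2","H2","H2","H2","H2"]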